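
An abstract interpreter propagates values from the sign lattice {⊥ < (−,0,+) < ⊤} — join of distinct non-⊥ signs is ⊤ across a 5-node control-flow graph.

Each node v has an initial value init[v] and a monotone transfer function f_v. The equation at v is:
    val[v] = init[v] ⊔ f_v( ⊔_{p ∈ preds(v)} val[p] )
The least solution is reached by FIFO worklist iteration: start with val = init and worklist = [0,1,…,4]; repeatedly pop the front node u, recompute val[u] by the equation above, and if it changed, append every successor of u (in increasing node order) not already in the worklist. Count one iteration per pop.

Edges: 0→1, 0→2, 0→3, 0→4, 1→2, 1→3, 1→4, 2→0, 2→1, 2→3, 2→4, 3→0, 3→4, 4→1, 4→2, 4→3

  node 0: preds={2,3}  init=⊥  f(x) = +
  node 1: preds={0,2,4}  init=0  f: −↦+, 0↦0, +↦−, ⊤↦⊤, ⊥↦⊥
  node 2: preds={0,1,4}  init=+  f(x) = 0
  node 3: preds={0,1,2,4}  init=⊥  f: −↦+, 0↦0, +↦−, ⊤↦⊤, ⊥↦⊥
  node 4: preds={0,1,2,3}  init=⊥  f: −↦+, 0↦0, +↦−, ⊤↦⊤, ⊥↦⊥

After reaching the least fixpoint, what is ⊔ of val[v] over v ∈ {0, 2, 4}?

⊤

Trace (9 dequeues):
  [1] u=0 | in + | out + | prev ⊥ | push {}
  [2] u=1 | in + | out ⊤ | prev 0 | push {}
  [3] u=2 | in ⊤ | out ⊤ | prev + | push {0,1}
  [4] u=3 | in ⊤ | out ⊤ | prev ⊥ | push {}
  [5] u=4 | in ⊤ | out ⊤ | prev ⊥ | push {2,3}
  [6] u=0 | in ⊤ | out + | ==
  [7] u=1 | in ⊤ | out ⊤ | ==
  [8] u=2 | in ⊤ | out ⊤ | ==
  [9] u=3 | in ⊤ | out ⊤ | ==

Converged values:
  [0] +
  [1] ⊤
  [2] ⊤
  [3] ⊤
  [4] ⊤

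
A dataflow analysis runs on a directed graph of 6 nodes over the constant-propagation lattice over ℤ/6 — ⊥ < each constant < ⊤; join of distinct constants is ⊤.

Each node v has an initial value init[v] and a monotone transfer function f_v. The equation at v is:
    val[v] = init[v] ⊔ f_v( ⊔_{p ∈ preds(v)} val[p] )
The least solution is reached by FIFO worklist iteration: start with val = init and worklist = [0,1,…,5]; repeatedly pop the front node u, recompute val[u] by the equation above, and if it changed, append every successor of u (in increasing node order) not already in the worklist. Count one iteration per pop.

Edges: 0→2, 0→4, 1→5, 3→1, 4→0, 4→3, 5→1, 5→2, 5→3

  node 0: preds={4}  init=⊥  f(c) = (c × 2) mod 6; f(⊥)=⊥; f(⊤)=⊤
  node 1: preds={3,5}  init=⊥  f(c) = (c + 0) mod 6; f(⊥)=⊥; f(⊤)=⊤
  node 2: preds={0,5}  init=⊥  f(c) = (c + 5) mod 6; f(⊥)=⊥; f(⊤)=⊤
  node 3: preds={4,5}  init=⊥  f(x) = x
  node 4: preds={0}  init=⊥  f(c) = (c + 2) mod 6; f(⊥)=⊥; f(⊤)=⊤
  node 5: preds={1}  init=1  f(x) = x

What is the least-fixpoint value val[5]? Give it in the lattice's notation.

1

Iteration log — 7 steps:
  step 1. node 0  ⊔preds=⊥  new=⊥  stable
  step 2. node 1  ⊔preds=1  new=1  old=⊥  +wl: 
  step 3. node 2  ⊔preds=1  new=0  old=⊥  +wl: 
  step 4. node 3  ⊔preds=1  new=1  old=⊥  +wl: 1
  step 5. node 4  ⊔preds=⊥  new=⊥  stable
  step 6. node 5  ⊔preds=1  new=1  stable
  step 7. node 1  ⊔preds=1  new=1  stable

Least fixpoint reached:
  node 0: ⊥
  node 1: 1
  node 2: 0
  node 3: 1
  node 4: ⊥
  node 5: 1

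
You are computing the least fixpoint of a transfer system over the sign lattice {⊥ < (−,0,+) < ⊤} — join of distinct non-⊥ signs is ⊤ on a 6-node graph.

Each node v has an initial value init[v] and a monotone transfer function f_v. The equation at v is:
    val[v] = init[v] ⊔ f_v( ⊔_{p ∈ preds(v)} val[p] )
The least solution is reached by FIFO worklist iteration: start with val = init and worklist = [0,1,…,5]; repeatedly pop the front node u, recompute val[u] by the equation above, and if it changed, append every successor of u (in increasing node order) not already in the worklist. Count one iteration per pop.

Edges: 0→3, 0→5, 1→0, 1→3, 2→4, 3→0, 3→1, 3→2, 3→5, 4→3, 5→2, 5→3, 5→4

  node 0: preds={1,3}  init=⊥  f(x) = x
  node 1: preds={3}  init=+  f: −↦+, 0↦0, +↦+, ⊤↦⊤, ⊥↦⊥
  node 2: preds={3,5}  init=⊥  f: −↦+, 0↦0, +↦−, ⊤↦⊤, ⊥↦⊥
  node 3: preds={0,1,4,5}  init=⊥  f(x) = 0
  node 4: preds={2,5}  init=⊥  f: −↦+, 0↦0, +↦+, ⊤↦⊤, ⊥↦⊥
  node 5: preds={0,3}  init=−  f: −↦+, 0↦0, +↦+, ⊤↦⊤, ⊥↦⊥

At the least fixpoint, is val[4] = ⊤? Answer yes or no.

yes

Worklist (13 pops):
  #1 pop 0: in=+ → + (was ⊥); enqueue []
  #2 pop 1: in=⊥ → + (no change)
  #3 pop 2: in=− → + (was ⊥); enqueue []
  #4 pop 3: in=⊤ → 0 (was ⊥); enqueue [0,1,2]
  #5 pop 4: in=⊤ → ⊤ (was ⊥); enqueue [3]
  #6 pop 5: in=⊤ → ⊤ (was −); enqueue [4]
  #7 pop 0: in=⊤ → ⊤ (was +); enqueue [5]
  #8 pop 1: in=0 → ⊤ (was +); enqueue [0]
  #9 pop 2: in=⊤ → ⊤ (was +); enqueue []
  #10 pop 3: in=⊤ → 0 (no change)
  #11 pop 4: in=⊤ → ⊤ (no change)
  #12 pop 5: in=⊤ → ⊤ (no change)
  #13 pop 0: in=⊤ → ⊤ (no change)

Fixpoint:
  val[0] = ⊤
  val[1] = ⊤
  val[2] = ⊤
  val[3] = 0
  val[4] = ⊤
  val[5] = ⊤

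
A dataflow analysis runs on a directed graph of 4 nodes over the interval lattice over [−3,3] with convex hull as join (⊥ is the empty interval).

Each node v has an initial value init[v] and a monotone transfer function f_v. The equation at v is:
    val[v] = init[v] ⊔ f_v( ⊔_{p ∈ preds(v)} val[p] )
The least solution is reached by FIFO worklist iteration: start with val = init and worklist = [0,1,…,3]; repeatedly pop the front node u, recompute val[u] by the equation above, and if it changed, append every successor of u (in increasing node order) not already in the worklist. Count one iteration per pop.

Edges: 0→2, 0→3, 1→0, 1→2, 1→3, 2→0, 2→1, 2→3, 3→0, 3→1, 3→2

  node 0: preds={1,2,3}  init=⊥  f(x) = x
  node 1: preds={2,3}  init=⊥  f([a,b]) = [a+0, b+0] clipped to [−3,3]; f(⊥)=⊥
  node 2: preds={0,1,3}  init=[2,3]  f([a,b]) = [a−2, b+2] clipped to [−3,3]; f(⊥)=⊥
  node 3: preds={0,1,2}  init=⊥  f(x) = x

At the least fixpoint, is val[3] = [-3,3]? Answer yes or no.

yes

Worklist (17 pops):
  #1 pop 0: in=[2,3] → [2,3] (was ⊥); enqueue []
  #2 pop 1: in=[2,3] → [2,3] (was ⊥); enqueue [0]
  #3 pop 2: in=[2,3] → [0,3] (was [2,3]); enqueue [1]
  #4 pop 3: in=[0,3] → [0,3] (was ⊥); enqueue [2]
  #5 pop 0: in=[0,3] → [0,3] (was [2,3]); enqueue [3]
  #6 pop 1: in=[0,3] → [0,3] (was [2,3]); enqueue [0]
  #7 pop 2: in=[0,3] → [-2,3] (was [0,3]); enqueue [1]
  #8 pop 3: in=[-2,3] → [-2,3] (was [0,3]); enqueue [2]
  #9 pop 0: in=[-2,3] → [-2,3] (was [0,3]); enqueue [3]
  #10 pop 1: in=[-2,3] → [-2,3] (was [0,3]); enqueue [0]
  #11 pop 2: in=[-2,3] → [-3,3] (was [-2,3]); enqueue [1]
  #12 pop 3: in=[-3,3] → [-3,3] (was [-2,3]); enqueue [2]
  #13 pop 0: in=[-3,3] → [-3,3] (was [-2,3]); enqueue [3]
  #14 pop 1: in=[-3,3] → [-3,3] (was [-2,3]); enqueue [0]
  #15 pop 2: in=[-3,3] → [-3,3] (no change)
  #16 pop 3: in=[-3,3] → [-3,3] (no change)
  #17 pop 0: in=[-3,3] → [-3,3] (no change)

Fixpoint:
  val[0] = [-3,3]
  val[1] = [-3,3]
  val[2] = [-3,3]
  val[3] = [-3,3]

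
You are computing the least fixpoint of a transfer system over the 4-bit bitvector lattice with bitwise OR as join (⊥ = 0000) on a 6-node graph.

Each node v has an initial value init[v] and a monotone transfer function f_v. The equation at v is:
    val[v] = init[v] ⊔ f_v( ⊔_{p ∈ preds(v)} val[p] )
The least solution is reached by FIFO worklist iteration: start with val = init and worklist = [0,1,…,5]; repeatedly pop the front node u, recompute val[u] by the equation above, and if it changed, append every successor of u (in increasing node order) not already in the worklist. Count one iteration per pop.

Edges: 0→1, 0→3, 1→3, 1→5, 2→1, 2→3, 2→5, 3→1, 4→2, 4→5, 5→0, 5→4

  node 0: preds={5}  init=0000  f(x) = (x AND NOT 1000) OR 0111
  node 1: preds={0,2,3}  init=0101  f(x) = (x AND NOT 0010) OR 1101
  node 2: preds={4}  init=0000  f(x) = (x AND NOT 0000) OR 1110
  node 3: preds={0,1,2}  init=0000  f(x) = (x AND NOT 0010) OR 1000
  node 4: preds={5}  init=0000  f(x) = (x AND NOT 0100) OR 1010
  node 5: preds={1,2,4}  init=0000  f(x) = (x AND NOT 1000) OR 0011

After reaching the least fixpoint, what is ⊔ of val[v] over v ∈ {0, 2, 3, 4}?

Worklist (14 pops):
  #1 pop 0: in=0000 → 0111 (was 0000); enqueue []
  #2 pop 1: in=0111 → 1101 (was 0101); enqueue []
  #3 pop 2: in=0000 → 1110 (was 0000); enqueue [1]
  #4 pop 3: in=1111 → 1101 (was 0000); enqueue []
  #5 pop 4: in=0000 → 1010 (was 0000); enqueue [2]
  #6 pop 5: in=1111 → 0111 (was 0000); enqueue [0,4]
  #7 pop 1: in=1111 → 1101 (no change)
  #8 pop 2: in=1010 → 1110 (no change)
  #9 pop 0: in=0111 → 0111 (no change)
  #10 pop 4: in=0111 → 1011 (was 1010); enqueue [2,5]
  #11 pop 2: in=1011 → 1111 (was 1110); enqueue [1,3]
  #12 pop 5: in=1111 → 0111 (no change)
  #13 pop 1: in=1111 → 1101 (no change)
  #14 pop 3: in=1111 → 1101 (no change)

Fixpoint:
  val[0] = 0111
  val[1] = 1101
  val[2] = 1111
  val[3] = 1101
  val[4] = 1011
  val[5] = 0111

1111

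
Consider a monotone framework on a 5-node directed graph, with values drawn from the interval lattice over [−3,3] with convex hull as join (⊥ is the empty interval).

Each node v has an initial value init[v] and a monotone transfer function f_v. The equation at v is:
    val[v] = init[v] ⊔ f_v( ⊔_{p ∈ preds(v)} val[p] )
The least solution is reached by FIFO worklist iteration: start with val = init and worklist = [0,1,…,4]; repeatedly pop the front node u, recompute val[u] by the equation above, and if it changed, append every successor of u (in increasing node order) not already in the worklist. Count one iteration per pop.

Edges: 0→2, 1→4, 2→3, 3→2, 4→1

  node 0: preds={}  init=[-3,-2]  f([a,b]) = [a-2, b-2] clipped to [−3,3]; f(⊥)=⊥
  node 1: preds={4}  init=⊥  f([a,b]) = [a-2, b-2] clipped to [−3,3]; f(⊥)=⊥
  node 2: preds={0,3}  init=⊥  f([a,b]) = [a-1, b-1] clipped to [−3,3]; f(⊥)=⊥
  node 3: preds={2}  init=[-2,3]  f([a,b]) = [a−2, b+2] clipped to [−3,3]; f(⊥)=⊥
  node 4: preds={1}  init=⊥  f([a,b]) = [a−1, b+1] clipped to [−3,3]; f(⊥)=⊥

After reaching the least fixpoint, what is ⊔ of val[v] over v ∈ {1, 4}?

⊥

Iteration log — 6 steps:
  step 1. node 0  ⊔preds=⊥  new=[-3,-2]  stable
  step 2. node 1  ⊔preds=⊥  new=⊥  stable
  step 3. node 2  ⊔preds=[-3,3]  new=[-3,2]  old=⊥  +wl: 
  step 4. node 3  ⊔preds=[-3,2]  new=[-3,3]  old=[-2,3]  +wl: 2
  step 5. node 4  ⊔preds=⊥  new=⊥  stable
  step 6. node 2  ⊔preds=[-3,3]  new=[-3,2]  stable

Least fixpoint reached:
  node 0: [-3,-2]
  node 1: ⊥
  node 2: [-3,2]
  node 3: [-3,3]
  node 4: ⊥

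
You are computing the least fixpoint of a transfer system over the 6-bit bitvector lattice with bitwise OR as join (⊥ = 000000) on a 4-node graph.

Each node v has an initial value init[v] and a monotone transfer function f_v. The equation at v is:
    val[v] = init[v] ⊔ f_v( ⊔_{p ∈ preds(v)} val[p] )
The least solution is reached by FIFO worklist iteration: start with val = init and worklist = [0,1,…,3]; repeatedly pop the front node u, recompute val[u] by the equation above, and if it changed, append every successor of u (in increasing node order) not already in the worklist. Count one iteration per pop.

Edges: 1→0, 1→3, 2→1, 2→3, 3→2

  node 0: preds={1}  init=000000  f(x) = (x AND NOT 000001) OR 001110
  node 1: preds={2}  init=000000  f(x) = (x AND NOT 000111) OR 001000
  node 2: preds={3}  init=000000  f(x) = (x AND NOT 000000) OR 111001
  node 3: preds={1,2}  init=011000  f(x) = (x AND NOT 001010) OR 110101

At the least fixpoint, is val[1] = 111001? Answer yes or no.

Worklist (10 pops):
  #1 pop 0: in=000000 → 001110 (was 000000); enqueue []
  #2 pop 1: in=000000 → 001000 (was 000000); enqueue [0]
  #3 pop 2: in=011000 → 111001 (was 000000); enqueue [1]
  #4 pop 3: in=111001 → 111101 (was 011000); enqueue [2]
  #5 pop 0: in=001000 → 001110 (no change)
  #6 pop 1: in=111001 → 111000 (was 001000); enqueue [0,3]
  #7 pop 2: in=111101 → 111101 (was 111001); enqueue [1]
  #8 pop 0: in=111000 → 111110 (was 001110); enqueue []
  #9 pop 3: in=111101 → 111101 (no change)
  #10 pop 1: in=111101 → 111000 (no change)

Fixpoint:
  val[0] = 111110
  val[1] = 111000
  val[2] = 111101
  val[3] = 111101

no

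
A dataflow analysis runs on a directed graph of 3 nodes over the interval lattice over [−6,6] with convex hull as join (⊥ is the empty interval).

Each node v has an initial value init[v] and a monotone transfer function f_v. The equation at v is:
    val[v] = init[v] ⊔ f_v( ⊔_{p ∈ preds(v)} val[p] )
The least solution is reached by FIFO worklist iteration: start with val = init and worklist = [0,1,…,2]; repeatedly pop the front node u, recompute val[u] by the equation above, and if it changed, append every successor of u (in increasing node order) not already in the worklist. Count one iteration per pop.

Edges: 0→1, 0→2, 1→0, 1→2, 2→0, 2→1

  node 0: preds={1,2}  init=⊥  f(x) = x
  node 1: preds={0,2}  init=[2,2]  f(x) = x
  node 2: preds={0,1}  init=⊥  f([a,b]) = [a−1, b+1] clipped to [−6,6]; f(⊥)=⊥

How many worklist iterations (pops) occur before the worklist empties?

28

Worklist (28 pops):
  #1 pop 0: in=[2,2] → [2,2] (was ⊥); enqueue []
  #2 pop 1: in=[2,2] → [2,2] (no change)
  #3 pop 2: in=[2,2] → [1,3] (was ⊥); enqueue [0,1]
  #4 pop 0: in=[1,3] → [1,3] (was [2,2]); enqueue [2]
  #5 pop 1: in=[1,3] → [1,3] (was [2,2]); enqueue [0]
  #6 pop 2: in=[1,3] → [0,4] (was [1,3]); enqueue [1]
  #7 pop 0: in=[0,4] → [0,4] (was [1,3]); enqueue [2]
  #8 pop 1: in=[0,4] → [0,4] (was [1,3]); enqueue [0]
  #9 pop 2: in=[0,4] → [-1,5] (was [0,4]); enqueue [1]
  #10 pop 0: in=[-1,5] → [-1,5] (was [0,4]); enqueue [2]
  #11 pop 1: in=[-1,5] → [-1,5] (was [0,4]); enqueue [0]
  #12 pop 2: in=[-1,5] → [-2,6] (was [-1,5]); enqueue [1]
  #13 pop 0: in=[-2,6] → [-2,6] (was [-1,5]); enqueue [2]
  #14 pop 1: in=[-2,6] → [-2,6] (was [-1,5]); enqueue [0]
  #15 pop 2: in=[-2,6] → [-3,6] (was [-2,6]); enqueue [1]
  #16 pop 0: in=[-3,6] → [-3,6] (was [-2,6]); enqueue [2]
  #17 pop 1: in=[-3,6] → [-3,6] (was [-2,6]); enqueue [0]
  #18 pop 2: in=[-3,6] → [-4,6] (was [-3,6]); enqueue [1]
  #19 pop 0: in=[-4,6] → [-4,6] (was [-3,6]); enqueue [2]
  #20 pop 1: in=[-4,6] → [-4,6] (was [-3,6]); enqueue [0]
  #21 pop 2: in=[-4,6] → [-5,6] (was [-4,6]); enqueue [1]
  #22 pop 0: in=[-5,6] → [-5,6] (was [-4,6]); enqueue [2]
  #23 pop 1: in=[-5,6] → [-5,6] (was [-4,6]); enqueue [0]
  #24 pop 2: in=[-5,6] → [-6,6] (was [-5,6]); enqueue [1]
  #25 pop 0: in=[-6,6] → [-6,6] (was [-5,6]); enqueue [2]
  #26 pop 1: in=[-6,6] → [-6,6] (was [-5,6]); enqueue [0]
  #27 pop 2: in=[-6,6] → [-6,6] (no change)
  #28 pop 0: in=[-6,6] → [-6,6] (no change)

Fixpoint:
  val[0] = [-6,6]
  val[1] = [-6,6]
  val[2] = [-6,6]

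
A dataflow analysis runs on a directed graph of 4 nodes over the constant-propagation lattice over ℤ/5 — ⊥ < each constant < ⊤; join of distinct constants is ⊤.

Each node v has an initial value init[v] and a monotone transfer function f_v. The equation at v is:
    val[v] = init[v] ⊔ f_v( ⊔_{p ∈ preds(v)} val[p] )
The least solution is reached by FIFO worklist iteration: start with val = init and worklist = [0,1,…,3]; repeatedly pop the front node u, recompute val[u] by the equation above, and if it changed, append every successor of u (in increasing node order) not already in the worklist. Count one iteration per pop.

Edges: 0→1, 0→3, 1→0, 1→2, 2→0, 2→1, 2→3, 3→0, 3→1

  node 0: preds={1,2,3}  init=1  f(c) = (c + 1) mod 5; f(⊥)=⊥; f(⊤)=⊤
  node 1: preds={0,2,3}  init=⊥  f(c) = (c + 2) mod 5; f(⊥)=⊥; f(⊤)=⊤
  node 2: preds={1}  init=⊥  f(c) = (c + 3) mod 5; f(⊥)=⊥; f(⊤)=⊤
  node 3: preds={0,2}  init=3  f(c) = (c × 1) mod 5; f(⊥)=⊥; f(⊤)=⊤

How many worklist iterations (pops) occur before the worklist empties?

6

Trace (6 dequeues):
  [1] u=0 | in 3 | out ⊤ | prev 1 | push {}
  [2] u=1 | in ⊤ | out ⊤ | prev ⊥ | push {0}
  [3] u=2 | in ⊤ | out ⊤ | prev ⊥ | push {1}
  [4] u=3 | in ⊤ | out ⊤ | prev 3 | push {}
  [5] u=0 | in ⊤ | out ⊤ | ==
  [6] u=1 | in ⊤ | out ⊤ | ==

Converged values:
  [0] ⊤
  [1] ⊤
  [2] ⊤
  [3] ⊤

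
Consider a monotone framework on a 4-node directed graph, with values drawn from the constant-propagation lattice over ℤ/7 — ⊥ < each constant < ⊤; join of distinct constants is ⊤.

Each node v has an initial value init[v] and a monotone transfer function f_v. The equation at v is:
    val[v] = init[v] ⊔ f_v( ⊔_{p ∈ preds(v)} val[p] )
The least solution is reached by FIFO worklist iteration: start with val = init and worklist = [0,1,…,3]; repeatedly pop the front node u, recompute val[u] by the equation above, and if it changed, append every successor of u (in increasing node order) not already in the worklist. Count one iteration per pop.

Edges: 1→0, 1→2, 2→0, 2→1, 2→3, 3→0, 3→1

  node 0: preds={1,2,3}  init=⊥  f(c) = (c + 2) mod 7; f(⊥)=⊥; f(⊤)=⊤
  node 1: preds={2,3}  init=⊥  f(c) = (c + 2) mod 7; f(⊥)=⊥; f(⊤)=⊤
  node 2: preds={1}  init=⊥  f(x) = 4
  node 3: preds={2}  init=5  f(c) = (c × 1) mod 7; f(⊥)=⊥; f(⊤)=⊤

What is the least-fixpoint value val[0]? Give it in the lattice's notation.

Trace (8 dequeues):
  [1] u=0 | in 5 | out 0 | prev ⊥ | push {}
  [2] u=1 | in 5 | out 0 | prev ⊥ | push {0}
  [3] u=2 | in 0 | out 4 | prev ⊥ | push {1}
  [4] u=3 | in 4 | out ⊤ | prev 5 | push {}
  [5] u=0 | in ⊤ | out ⊤ | prev 0 | push {}
  [6] u=1 | in ⊤ | out ⊤ | prev 0 | push {0,2}
  [7] u=0 | in ⊤ | out ⊤ | ==
  [8] u=2 | in ⊤ | out 4 | ==

Converged values:
  [0] ⊤
  [1] ⊤
  [2] 4
  [3] ⊤

⊤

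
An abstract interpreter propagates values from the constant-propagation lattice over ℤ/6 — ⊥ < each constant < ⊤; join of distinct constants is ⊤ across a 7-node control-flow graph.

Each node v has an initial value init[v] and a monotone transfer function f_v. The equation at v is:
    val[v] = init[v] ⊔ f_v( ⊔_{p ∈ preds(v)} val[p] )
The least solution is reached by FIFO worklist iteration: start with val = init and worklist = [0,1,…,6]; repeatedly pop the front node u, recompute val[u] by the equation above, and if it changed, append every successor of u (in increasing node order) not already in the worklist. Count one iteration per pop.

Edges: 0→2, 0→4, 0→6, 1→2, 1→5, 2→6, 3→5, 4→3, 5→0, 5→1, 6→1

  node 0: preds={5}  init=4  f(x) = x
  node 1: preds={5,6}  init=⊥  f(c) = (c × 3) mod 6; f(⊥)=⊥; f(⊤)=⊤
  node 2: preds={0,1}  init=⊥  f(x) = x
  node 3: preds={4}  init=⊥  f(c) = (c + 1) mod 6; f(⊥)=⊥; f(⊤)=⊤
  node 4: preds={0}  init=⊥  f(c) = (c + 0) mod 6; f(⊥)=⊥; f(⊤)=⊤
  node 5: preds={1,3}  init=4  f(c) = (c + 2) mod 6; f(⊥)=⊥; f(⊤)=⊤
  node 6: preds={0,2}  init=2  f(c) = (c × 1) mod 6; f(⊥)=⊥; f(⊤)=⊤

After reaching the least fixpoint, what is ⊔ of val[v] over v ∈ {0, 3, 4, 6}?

Iteration log — 16 steps:
  step 1. node 0  ⊔preds=4  new=4  stable
  step 2. node 1  ⊔preds=⊤  new=⊤  old=⊥  +wl: 
  step 3. node 2  ⊔preds=⊤  new=⊤  old=⊥  +wl: 
  step 4. node 3  ⊔preds=⊥  new=⊥  stable
  step 5. node 4  ⊔preds=4  new=4  old=⊥  +wl: 3
  step 6. node 5  ⊔preds=⊤  new=⊤  old=4  +wl: 0,1
  step 7. node 6  ⊔preds=⊤  new=⊤  old=2  +wl: 
  step 8. node 3  ⊔preds=4  new=5  old=⊥  +wl: 5
  step 9. node 0  ⊔preds=⊤  new=⊤  old=4  +wl: 2,4,6
  step 10. node 1  ⊔preds=⊤  new=⊤  stable
  step 11. node 5  ⊔preds=⊤  new=⊤  stable
  step 12. node 2  ⊔preds=⊤  new=⊤  stable
  step 13. node 4  ⊔preds=⊤  new=⊤  old=4  +wl: 3
  step 14. node 6  ⊔preds=⊤  new=⊤  stable
  step 15. node 3  ⊔preds=⊤  new=⊤  old=5  +wl: 5
  step 16. node 5  ⊔preds=⊤  new=⊤  stable

Least fixpoint reached:
  node 0: ⊤
  node 1: ⊤
  node 2: ⊤
  node 3: ⊤
  node 4: ⊤
  node 5: ⊤
  node 6: ⊤

⊤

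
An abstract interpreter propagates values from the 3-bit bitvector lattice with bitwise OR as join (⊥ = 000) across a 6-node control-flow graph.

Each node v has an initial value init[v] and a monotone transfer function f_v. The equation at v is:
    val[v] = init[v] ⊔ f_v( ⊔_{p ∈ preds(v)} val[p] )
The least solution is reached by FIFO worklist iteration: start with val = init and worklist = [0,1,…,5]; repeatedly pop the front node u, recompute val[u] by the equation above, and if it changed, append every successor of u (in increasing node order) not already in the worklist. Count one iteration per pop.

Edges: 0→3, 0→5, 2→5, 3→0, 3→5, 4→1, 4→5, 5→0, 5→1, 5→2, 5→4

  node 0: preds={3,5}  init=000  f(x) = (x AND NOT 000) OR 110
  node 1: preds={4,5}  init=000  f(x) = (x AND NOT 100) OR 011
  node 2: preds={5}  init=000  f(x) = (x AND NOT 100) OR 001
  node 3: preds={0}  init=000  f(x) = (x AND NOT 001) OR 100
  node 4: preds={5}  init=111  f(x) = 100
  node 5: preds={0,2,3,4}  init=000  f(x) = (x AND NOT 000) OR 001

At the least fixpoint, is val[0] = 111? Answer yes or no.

Trace (12 dequeues):
  [1] u=0 | in 000 | out 110 | prev 000 | push {}
  [2] u=1 | in 111 | out 011 | prev 000 | push {}
  [3] u=2 | in 000 | out 001 | prev 000 | push {}
  [4] u=3 | in 110 | out 110 | prev 000 | push {0}
  [5] u=4 | in 000 | out 111 | ==
  [6] u=5 | in 111 | out 111 | prev 000 | push {1,2,4}
  [7] u=0 | in 111 | out 111 | prev 110 | push {3,5}
  [8] u=1 | in 111 | out 011 | ==
  [9] u=2 | in 111 | out 011 | prev 001 | push {}
  [10] u=4 | in 111 | out 111 | ==
  [11] u=3 | in 111 | out 110 | ==
  [12] u=5 | in 111 | out 111 | ==

Converged values:
  [0] 111
  [1] 011
  [2] 011
  [3] 110
  [4] 111
  [5] 111

yes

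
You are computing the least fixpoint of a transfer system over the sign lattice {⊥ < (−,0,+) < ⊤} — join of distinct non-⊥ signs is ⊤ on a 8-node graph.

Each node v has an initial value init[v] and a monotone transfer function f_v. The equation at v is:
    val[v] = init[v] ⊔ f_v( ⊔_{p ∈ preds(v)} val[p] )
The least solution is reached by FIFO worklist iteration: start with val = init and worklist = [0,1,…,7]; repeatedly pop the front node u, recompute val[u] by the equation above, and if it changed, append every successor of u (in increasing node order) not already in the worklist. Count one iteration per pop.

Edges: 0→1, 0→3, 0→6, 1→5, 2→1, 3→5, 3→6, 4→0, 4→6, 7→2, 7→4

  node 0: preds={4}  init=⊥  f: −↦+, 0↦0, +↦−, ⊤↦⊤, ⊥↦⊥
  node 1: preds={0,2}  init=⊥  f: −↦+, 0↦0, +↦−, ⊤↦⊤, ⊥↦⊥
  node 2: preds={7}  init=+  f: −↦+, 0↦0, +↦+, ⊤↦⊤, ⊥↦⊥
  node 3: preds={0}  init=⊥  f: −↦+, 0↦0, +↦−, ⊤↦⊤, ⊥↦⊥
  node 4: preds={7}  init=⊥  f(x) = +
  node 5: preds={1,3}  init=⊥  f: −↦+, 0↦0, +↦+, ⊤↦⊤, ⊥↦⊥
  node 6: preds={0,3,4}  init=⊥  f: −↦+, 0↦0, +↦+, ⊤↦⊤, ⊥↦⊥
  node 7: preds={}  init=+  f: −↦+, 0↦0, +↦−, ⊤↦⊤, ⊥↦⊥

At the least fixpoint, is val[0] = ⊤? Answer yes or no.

Iteration log — 13 steps:
  step 1. node 0  ⊔preds=⊥  new=⊥  stable
  step 2. node 1  ⊔preds=+  new=−  old=⊥  +wl: 
  step 3. node 2  ⊔preds=+  new=+  stable
  step 4. node 3  ⊔preds=⊥  new=⊥  stable
  step 5. node 4  ⊔preds=+  new=+  old=⊥  +wl: 0
  step 6. node 5  ⊔preds=−  new=+  old=⊥  +wl: 
  step 7. node 6  ⊔preds=+  new=+  old=⊥  +wl: 
  step 8. node 7  ⊔preds=⊥  new=+  stable
  step 9. node 0  ⊔preds=+  new=−  old=⊥  +wl: 1,3,6
  step 10. node 1  ⊔preds=⊤  new=⊤  old=−  +wl: 5
  step 11. node 3  ⊔preds=−  new=+  old=⊥  +wl: 
  step 12. node 6  ⊔preds=⊤  new=⊤  old=+  +wl: 
  step 13. node 5  ⊔preds=⊤  new=⊤  old=+  +wl: 

Least fixpoint reached:
  node 0: −
  node 1: ⊤
  node 2: +
  node 3: +
  node 4: +
  node 5: ⊤
  node 6: ⊤
  node 7: +

no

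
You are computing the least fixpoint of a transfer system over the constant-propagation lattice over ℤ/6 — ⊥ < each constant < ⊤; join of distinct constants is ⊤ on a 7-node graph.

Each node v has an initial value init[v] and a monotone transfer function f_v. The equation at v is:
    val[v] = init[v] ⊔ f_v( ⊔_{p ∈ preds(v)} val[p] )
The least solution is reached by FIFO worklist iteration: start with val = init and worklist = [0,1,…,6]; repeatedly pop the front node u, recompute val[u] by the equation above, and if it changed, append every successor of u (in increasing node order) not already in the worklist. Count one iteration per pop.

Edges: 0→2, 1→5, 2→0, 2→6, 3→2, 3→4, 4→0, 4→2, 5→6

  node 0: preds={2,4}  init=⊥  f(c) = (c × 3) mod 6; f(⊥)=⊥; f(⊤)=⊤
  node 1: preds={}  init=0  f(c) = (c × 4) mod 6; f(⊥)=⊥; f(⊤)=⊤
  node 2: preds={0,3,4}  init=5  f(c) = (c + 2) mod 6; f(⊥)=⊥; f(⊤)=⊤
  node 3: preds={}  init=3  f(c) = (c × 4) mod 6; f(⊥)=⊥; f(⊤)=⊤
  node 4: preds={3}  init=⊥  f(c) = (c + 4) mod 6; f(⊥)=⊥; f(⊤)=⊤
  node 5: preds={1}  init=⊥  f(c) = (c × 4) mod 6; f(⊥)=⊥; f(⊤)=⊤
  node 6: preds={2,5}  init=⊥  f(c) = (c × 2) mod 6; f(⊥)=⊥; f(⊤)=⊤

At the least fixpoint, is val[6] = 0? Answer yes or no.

no

Worklist (11 pops):
  #1 pop 0: in=5 → 3 (was ⊥); enqueue []
  #2 pop 1: in=⊥ → 0 (no change)
  #3 pop 2: in=3 → 5 (no change)
  #4 pop 3: in=⊥ → 3 (no change)
  #5 pop 4: in=3 → 1 (was ⊥); enqueue [0,2]
  #6 pop 5: in=0 → 0 (was ⊥); enqueue []
  #7 pop 6: in=⊤ → ⊤ (was ⊥); enqueue []
  #8 pop 0: in=⊤ → ⊤ (was 3); enqueue []
  #9 pop 2: in=⊤ → ⊤ (was 5); enqueue [0,6]
  #10 pop 0: in=⊤ → ⊤ (no change)
  #11 pop 6: in=⊤ → ⊤ (no change)

Fixpoint:
  val[0] = ⊤
  val[1] = 0
  val[2] = ⊤
  val[3] = 3
  val[4] = 1
  val[5] = 0
  val[6] = ⊤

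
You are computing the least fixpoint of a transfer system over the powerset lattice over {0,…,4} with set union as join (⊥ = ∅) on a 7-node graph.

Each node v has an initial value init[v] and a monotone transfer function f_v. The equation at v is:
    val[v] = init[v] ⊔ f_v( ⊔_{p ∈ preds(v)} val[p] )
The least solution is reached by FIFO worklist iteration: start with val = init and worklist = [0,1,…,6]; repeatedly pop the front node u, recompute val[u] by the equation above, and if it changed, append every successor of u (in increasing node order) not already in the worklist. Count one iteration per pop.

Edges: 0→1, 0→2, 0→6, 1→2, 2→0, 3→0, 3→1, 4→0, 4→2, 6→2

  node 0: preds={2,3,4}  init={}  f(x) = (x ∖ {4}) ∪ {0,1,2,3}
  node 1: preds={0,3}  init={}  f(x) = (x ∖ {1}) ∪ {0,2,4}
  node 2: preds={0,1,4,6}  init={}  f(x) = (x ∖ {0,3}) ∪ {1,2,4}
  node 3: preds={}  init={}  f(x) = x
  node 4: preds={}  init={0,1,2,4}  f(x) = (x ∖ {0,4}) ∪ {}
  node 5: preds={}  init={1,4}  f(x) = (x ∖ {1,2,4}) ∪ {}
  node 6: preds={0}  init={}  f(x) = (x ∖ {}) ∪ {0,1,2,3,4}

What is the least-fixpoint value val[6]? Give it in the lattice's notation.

{0,1,2,3,4}

Trace (9 dequeues):
  [1] u=0 | in {0,1,2,4} | out {0,1,2,3} | prev {} | push {}
  [2] u=1 | in {0,1,2,3} | out {0,2,3,4} | prev {} | push {}
  [3] u=2 | in {0,1,2,3,4} | out {1,2,4} | prev {} | push {0}
  [4] u=3 | in {} | out {} | ==
  [5] u=4 | in {} | out {0,1,2,4} | ==
  [6] u=5 | in {} | out {1,4} | ==
  [7] u=6 | in {0,1,2,3} | out {0,1,2,3,4} | prev {} | push {2}
  [8] u=0 | in {0,1,2,4} | out {0,1,2,3} | ==
  [9] u=2 | in {0,1,2,3,4} | out {1,2,4} | ==

Converged values:
  [0] {0,1,2,3}
  [1] {0,2,3,4}
  [2] {1,2,4}
  [3] {}
  [4] {0,1,2,4}
  [5] {1,4}
  [6] {0,1,2,3,4}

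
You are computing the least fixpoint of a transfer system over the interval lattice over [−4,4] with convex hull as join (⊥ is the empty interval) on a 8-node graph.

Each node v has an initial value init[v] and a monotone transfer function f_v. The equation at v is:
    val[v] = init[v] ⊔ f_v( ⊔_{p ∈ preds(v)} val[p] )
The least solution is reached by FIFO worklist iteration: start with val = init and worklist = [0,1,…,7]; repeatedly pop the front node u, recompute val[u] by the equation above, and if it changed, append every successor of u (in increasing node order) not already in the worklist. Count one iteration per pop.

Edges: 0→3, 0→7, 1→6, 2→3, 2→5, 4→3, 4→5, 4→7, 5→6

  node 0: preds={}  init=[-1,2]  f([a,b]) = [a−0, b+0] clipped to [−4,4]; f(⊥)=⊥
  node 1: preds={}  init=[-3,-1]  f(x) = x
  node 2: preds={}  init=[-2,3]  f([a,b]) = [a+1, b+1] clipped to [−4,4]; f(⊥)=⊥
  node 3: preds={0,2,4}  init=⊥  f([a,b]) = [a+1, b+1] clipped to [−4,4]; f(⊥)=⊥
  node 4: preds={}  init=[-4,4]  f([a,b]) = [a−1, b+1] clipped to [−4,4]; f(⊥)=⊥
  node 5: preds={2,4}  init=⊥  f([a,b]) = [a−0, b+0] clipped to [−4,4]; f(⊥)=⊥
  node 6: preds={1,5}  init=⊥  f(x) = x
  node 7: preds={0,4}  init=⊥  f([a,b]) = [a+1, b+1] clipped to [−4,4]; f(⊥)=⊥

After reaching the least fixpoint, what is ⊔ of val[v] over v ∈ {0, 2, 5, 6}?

[-4,4]

Worklist (8 pops):
  #1 pop 0: in=⊥ → [-1,2] (no change)
  #2 pop 1: in=⊥ → [-3,-1] (no change)
  #3 pop 2: in=⊥ → [-2,3] (no change)
  #4 pop 3: in=[-4,4] → [-3,4] (was ⊥); enqueue []
  #5 pop 4: in=⊥ → [-4,4] (no change)
  #6 pop 5: in=[-4,4] → [-4,4] (was ⊥); enqueue []
  #7 pop 6: in=[-4,4] → [-4,4] (was ⊥); enqueue []
  #8 pop 7: in=[-4,4] → [-3,4] (was ⊥); enqueue []

Fixpoint:
  val[0] = [-1,2]
  val[1] = [-3,-1]
  val[2] = [-2,3]
  val[3] = [-3,4]
  val[4] = [-4,4]
  val[5] = [-4,4]
  val[6] = [-4,4]
  val[7] = [-3,4]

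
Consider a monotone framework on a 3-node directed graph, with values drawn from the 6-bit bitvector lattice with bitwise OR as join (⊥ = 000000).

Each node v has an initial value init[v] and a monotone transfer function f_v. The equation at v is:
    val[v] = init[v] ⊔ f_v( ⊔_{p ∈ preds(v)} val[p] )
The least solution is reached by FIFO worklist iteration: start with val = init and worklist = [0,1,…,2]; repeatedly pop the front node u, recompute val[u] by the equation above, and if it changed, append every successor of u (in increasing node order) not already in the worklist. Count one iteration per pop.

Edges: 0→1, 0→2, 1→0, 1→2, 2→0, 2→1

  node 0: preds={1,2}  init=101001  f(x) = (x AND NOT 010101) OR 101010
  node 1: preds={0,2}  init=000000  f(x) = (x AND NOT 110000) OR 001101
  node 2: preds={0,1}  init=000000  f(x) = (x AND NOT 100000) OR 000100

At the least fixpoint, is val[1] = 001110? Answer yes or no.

no

Trace (5 dequeues):
  [1] u=0 | in 000000 | out 101011 | prev 101001 | push {}
  [2] u=1 | in 101011 | out 001111 | prev 000000 | push {0}
  [3] u=2 | in 101111 | out 001111 | prev 000000 | push {1}
  [4] u=0 | in 001111 | out 101011 | ==
  [5] u=1 | in 101111 | out 001111 | ==

Converged values:
  [0] 101011
  [1] 001111
  [2] 001111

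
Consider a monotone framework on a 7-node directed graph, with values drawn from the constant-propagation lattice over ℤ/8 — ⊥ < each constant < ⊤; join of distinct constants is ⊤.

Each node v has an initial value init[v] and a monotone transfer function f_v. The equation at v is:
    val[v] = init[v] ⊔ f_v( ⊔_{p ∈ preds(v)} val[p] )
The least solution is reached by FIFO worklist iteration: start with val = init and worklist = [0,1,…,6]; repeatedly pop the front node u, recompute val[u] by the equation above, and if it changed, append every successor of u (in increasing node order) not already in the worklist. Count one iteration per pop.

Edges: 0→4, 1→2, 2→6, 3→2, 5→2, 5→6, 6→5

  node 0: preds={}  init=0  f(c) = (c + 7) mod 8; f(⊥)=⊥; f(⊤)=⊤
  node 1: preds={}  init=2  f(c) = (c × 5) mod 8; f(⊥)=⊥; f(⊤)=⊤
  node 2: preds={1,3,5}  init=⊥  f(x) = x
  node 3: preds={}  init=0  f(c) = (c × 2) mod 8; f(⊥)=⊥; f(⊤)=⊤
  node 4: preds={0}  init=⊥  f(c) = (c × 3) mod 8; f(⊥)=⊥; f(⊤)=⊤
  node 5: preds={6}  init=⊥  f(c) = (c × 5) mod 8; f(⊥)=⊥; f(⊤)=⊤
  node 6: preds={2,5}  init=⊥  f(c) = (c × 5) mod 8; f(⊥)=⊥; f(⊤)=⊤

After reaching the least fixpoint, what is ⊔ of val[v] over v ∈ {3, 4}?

0

Iteration log — 10 steps:
  step 1. node 0  ⊔preds=⊥  new=0  stable
  step 2. node 1  ⊔preds=⊥  new=2  stable
  step 3. node 2  ⊔preds=⊤  new=⊤  old=⊥  +wl: 
  step 4. node 3  ⊔preds=⊥  new=0  stable
  step 5. node 4  ⊔preds=0  new=0  old=⊥  +wl: 
  step 6. node 5  ⊔preds=⊥  new=⊥  stable
  step 7. node 6  ⊔preds=⊤  new=⊤  old=⊥  +wl: 5
  step 8. node 5  ⊔preds=⊤  new=⊤  old=⊥  +wl: 2,6
  step 9. node 2  ⊔preds=⊤  new=⊤  stable
  step 10. node 6  ⊔preds=⊤  new=⊤  stable

Least fixpoint reached:
  node 0: 0
  node 1: 2
  node 2: ⊤
  node 3: 0
  node 4: 0
  node 5: ⊤
  node 6: ⊤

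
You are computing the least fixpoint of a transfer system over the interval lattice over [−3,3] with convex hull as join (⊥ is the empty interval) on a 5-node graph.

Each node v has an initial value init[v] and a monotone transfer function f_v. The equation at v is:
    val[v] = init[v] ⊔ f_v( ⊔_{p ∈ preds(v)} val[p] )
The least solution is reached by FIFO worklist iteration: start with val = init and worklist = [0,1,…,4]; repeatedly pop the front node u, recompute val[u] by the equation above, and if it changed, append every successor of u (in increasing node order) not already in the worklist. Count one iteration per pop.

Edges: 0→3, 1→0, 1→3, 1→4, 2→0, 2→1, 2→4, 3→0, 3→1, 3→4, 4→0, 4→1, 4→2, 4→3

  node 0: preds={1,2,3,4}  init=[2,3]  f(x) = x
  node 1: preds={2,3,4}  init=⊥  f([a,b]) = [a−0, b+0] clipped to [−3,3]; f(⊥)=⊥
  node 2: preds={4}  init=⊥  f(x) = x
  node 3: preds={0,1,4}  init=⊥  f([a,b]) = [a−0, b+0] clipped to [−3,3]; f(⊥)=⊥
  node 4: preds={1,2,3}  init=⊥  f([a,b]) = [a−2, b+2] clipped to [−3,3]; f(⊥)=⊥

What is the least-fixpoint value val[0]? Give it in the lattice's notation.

[-3,3]

Worklist (23 pops):
  #1 pop 0: in=⊥ → [2,3] (no change)
  #2 pop 1: in=⊥ → ⊥ (no change)
  #3 pop 2: in=⊥ → ⊥ (no change)
  #4 pop 3: in=[2,3] → [2,3] (was ⊥); enqueue [0,1]
  #5 pop 4: in=[2,3] → [0,3] (was ⊥); enqueue [2,3]
  #6 pop 0: in=[0,3] → [0,3] (was [2,3]); enqueue []
  #7 pop 1: in=[0,3] → [0,3] (was ⊥); enqueue [0,4]
  #8 pop 2: in=[0,3] → [0,3] (was ⊥); enqueue [1]
  #9 pop 3: in=[0,3] → [0,3] (was [2,3]); enqueue []
  #10 pop 0: in=[0,3] → [0,3] (no change)
  #11 pop 4: in=[0,3] → [-2,3] (was [0,3]); enqueue [0,2,3]
  #12 pop 1: in=[-2,3] → [-2,3] (was [0,3]); enqueue [4]
  #13 pop 0: in=[-2,3] → [-2,3] (was [0,3]); enqueue []
  #14 pop 2: in=[-2,3] → [-2,3] (was [0,3]); enqueue [0,1]
  #15 pop 3: in=[-2,3] → [-2,3] (was [0,3]); enqueue []
  #16 pop 4: in=[-2,3] → [-3,3] (was [-2,3]); enqueue [2,3]
  #17 pop 0: in=[-3,3] → [-3,3] (was [-2,3]); enqueue []
  #18 pop 1: in=[-3,3] → [-3,3] (was [-2,3]); enqueue [0,4]
  #19 pop 2: in=[-3,3] → [-3,3] (was [-2,3]); enqueue [1]
  #20 pop 3: in=[-3,3] → [-3,3] (was [-2,3]); enqueue []
  #21 pop 0: in=[-3,3] → [-3,3] (no change)
  #22 pop 4: in=[-3,3] → [-3,3] (no change)
  #23 pop 1: in=[-3,3] → [-3,3] (no change)

Fixpoint:
  val[0] = [-3,3]
  val[1] = [-3,3]
  val[2] = [-3,3]
  val[3] = [-3,3]
  val[4] = [-3,3]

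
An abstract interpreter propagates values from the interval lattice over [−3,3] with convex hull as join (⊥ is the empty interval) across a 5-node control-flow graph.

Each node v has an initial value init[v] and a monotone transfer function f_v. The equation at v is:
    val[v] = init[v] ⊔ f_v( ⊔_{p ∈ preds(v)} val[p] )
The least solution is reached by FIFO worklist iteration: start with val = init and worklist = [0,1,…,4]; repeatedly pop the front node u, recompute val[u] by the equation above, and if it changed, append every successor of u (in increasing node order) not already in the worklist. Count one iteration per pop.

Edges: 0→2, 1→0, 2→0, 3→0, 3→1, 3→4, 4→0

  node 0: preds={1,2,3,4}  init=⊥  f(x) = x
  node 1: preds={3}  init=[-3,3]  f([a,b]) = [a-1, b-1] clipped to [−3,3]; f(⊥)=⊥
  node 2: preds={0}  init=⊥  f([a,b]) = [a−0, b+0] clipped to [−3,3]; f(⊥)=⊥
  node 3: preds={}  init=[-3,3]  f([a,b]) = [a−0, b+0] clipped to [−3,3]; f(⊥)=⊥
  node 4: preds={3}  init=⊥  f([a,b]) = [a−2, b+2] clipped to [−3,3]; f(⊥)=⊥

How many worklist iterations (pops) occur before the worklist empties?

Iteration log — 6 steps:
  step 1. node 0  ⊔preds=[-3,3]  new=[-3,3]  old=⊥  +wl: 
  step 2. node 1  ⊔preds=[-3,3]  new=[-3,3]  stable
  step 3. node 2  ⊔preds=[-3,3]  new=[-3,3]  old=⊥  +wl: 0
  step 4. node 3  ⊔preds=⊥  new=[-3,3]  stable
  step 5. node 4  ⊔preds=[-3,3]  new=[-3,3]  old=⊥  +wl: 
  step 6. node 0  ⊔preds=[-3,3]  new=[-3,3]  stable

Least fixpoint reached:
  node 0: [-3,3]
  node 1: [-3,3]
  node 2: [-3,3]
  node 3: [-3,3]
  node 4: [-3,3]

6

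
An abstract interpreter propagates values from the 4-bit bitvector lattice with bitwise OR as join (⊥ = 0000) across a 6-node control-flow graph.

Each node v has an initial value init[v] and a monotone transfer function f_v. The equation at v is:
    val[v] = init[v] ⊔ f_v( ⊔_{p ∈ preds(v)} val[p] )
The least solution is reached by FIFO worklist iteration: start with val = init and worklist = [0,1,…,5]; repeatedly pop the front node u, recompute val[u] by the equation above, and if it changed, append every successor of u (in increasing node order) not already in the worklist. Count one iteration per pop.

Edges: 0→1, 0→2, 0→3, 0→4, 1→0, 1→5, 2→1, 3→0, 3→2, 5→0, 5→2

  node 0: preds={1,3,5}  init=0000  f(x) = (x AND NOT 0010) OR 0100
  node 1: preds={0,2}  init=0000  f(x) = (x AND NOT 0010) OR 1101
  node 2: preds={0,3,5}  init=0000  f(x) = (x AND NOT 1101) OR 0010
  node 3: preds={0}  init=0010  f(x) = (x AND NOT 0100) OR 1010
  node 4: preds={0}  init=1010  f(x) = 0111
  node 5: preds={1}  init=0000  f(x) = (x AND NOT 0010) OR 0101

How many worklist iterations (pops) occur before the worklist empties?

Iteration log — 13 steps:
  step 1. node 0  ⊔preds=0010  new=0100  old=0000  +wl: 
  step 2. node 1  ⊔preds=0100  new=1101  old=0000  +wl: 0
  step 3. node 2  ⊔preds=0110  new=0010  old=0000  +wl: 1
  step 4. node 3  ⊔preds=0100  new=1010  old=0010  +wl: 2
  step 5. node 4  ⊔preds=0100  new=1111  old=1010  +wl: 
  step 6. node 5  ⊔preds=1101  new=1101  old=0000  +wl: 
  step 7. node 0  ⊔preds=1111  new=1101  old=0100  +wl: 3,4
  step 8. node 1  ⊔preds=1111  new=1101  stable
  step 9. node 2  ⊔preds=1111  new=0010  stable
  step 10. node 3  ⊔preds=1101  new=1011  old=1010  +wl: 0,2
  step 11. node 4  ⊔preds=1101  new=1111  stable
  step 12. node 0  ⊔preds=1111  new=1101  stable
  step 13. node 2  ⊔preds=1111  new=0010  stable

Least fixpoint reached:
  node 0: 1101
  node 1: 1101
  node 2: 0010
  node 3: 1011
  node 4: 1111
  node 5: 1101

13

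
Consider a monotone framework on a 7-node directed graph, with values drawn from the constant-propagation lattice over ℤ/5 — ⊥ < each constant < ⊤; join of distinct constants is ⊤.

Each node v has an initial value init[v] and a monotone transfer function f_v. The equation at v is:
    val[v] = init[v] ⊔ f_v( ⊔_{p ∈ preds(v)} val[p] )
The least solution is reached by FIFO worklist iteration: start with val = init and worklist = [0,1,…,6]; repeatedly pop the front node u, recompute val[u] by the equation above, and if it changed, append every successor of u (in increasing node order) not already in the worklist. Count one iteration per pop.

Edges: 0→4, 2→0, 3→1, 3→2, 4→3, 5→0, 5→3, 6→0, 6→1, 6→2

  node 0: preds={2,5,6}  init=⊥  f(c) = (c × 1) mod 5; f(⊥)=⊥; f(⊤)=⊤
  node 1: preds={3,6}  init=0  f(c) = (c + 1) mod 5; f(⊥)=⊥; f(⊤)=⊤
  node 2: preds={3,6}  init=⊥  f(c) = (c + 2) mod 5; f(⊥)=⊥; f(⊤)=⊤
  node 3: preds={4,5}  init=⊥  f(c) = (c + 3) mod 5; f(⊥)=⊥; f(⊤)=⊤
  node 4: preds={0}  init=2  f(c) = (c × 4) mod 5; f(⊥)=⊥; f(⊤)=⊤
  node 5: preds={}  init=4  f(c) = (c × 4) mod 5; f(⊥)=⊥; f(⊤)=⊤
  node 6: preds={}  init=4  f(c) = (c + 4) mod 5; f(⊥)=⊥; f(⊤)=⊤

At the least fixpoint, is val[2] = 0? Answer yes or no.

no

Iteration log — 13 steps:
  step 1. node 0  ⊔preds=4  new=4  old=⊥  +wl: 
  step 2. node 1  ⊔preds=4  new=0  stable
  step 3. node 2  ⊔preds=4  new=1  old=⊥  +wl: 0
  step 4. node 3  ⊔preds=⊤  new=⊤  old=⊥  +wl: 1,2
  step 5. node 4  ⊔preds=4  new=⊤  old=2  +wl: 3
  step 6. node 5  ⊔preds=⊥  new=4  stable
  step 7. node 6  ⊔preds=⊥  new=4  stable
  step 8. node 0  ⊔preds=⊤  new=⊤  old=4  +wl: 4
  step 9. node 1  ⊔preds=⊤  new=⊤  old=0  +wl: 
  step 10. node 2  ⊔preds=⊤  new=⊤  old=1  +wl: 0
  step 11. node 3  ⊔preds=⊤  new=⊤  stable
  step 12. node 4  ⊔preds=⊤  new=⊤  stable
  step 13. node 0  ⊔preds=⊤  new=⊤  stable

Least fixpoint reached:
  node 0: ⊤
  node 1: ⊤
  node 2: ⊤
  node 3: ⊤
  node 4: ⊤
  node 5: 4
  node 6: 4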